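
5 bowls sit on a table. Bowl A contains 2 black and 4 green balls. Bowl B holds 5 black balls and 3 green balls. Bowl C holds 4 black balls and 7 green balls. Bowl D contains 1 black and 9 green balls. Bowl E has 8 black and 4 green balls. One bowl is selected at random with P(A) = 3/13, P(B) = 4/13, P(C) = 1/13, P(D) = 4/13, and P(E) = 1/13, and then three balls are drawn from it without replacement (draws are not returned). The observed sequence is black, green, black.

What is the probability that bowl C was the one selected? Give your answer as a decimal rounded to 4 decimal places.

0.0726

Compute the likelihood of the observed sequence for each case: P(data | bowl A) = (2/6)(4/5)(1/4) = 0.066667; P(data | bowl B) = (5/8)(3/7)(4/6) = 0.17857; P(data | bowl C) = (4/11)(7/10)(3/9) = 0.084848; P(data | bowl D) = (1/10)(9/9)(0/8) = 0; P(data | bowl E) = (8/12)(4/11)(7/10) = 0.1697.
Weighting by the prior gives 3/13 · 0.066667 = 0.015385, 4/13 · 0.17857 = 0.054945, 1/13 · 0.084848 = 0.0065268, 4/13 · 0 = 0, 1/13 · 0.1697 = 0.013054; summing to 0.08991.
By Bayes' rule, P(bowl C | data) = (0.0065268) / (0.08991) = 0.072593.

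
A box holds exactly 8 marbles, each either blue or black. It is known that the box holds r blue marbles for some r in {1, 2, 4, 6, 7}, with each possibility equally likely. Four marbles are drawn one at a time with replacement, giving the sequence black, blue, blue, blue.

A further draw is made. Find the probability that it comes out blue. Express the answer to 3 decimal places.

Compute the likelihood of the observed sequence for each case: P(data | r = 1) = (7/8)(1/8)(1/8)(1/8) = 0.001709; P(data | r = 2) = (6/8)(2/8)(2/8)(2/8) = 0.011719; P(data | r = 4) = (4/8)(4/8)(4/8)(4/8) = 0.0625; P(data | r = 6) = (2/8)(6/8)(6/8)(6/8) = 0.10547; P(data | r = 7) = (1/8)(7/8)(7/8)(7/8) = 0.08374.
Multiplying each by its prior: 1/5 · 0.001709 = 0.0003418, 1/5 · 0.011719 = 0.0023437, 1/5 · 0.0625 = 0.0125, 1/5 · 0.10547 = 0.021094, 1/5 · 0.08374 = 0.016748; these sum to 0.053027.
Normalising, the posterior is P(r = 1 | data) = 0.0064457, P(r = 2 | data) = 0.044199, P(r = 4 | data) = 0.23573, P(r = 6 | data) = 0.39779, P(r = 7 | data) = 0.31584.
The predictive probability is P(blue next | data) = (1/8)(0.0064457) + (1/4)(0.044199) + (1/2)(0.23573) + (3/4)(0.39779) + (7/8)(0.31584) = 0.70442.

0.704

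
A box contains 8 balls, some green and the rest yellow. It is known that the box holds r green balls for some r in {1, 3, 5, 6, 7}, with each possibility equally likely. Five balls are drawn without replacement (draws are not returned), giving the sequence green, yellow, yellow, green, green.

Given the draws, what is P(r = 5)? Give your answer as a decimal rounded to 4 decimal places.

0.5000

The likelihood of the observed sequence under each hypothesis: P(data | r = 1) = (1/8)(7/7)(6/6)(0/5) = 0; P(data | r = 3) = (3/8)(5/7)(4/6)(2/5)(1/4) = 1/56; P(data | r = 5) = (5/8)(3/7)(2/6)(4/5)(3/4) = 3/56; P(data | r = 6) = (6/8)(2/7)(1/6)(5/5)(4/4) = 1/28; P(data | r = 7) = (7/8)(1/7)(0/6) = 0.
The prior-weighted likelihoods are 1/5 · 0 = 0, 1/5 · 1/56 = 1/280, 1/5 · 3/56 = 3/280, 1/5 · 1/28 = 1/140, 1/5 · 0 = 0; summing to 3/140.
Therefore the posterior P(r = 5 | data) = (3/280) / (3/140) = 1/2.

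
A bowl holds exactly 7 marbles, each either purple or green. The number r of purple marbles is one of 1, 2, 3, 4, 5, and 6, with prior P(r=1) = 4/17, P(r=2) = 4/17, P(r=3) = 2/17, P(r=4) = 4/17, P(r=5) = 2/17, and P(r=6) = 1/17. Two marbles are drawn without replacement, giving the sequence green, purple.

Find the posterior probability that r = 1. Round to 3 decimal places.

Compute the likelihood of the observed sequence for each case: P(data | r = 1) = (6/7)(1/6) = 1/7; P(data | r = 2) = (5/7)(2/6) = 5/21; P(data | r = 3) = (4/7)(3/6) = 2/7; P(data | r = 4) = (3/7)(4/6) = 2/7; P(data | r = 5) = (2/7)(5/6) = 5/21; P(data | r = 6) = (1/7)(6/6) = 1/7.
Weighting by the prior gives 4/17 · 1/7 = 4/119, 4/17 · 5/21 = 20/357, 2/17 · 2/7 = 4/119, 4/17 · 2/7 = 8/119, 2/17 · 5/21 = 10/357, 1/17 · 1/7 = 1/119; with total 27/119.
Hence P(r = 1 | data) = (4/119) / (27/119) = 4/27.

0.148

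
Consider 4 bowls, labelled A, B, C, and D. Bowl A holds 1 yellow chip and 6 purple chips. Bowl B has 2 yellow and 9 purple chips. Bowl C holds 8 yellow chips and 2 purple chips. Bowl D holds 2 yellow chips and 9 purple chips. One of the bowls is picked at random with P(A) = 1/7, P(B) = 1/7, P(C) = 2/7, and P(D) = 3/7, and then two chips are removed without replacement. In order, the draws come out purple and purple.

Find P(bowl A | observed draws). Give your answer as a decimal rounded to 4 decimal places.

0.2115

For each hypothesis, P(data | H) works out to: P(data | bowl A) = (6/7)(5/6) = 0.71429; P(data | bowl B) = (9/11)(8/10) = 0.65455; P(data | bowl C) = (2/10)(1/9) = 0.022222; P(data | bowl D) = (9/11)(8/10) = 0.65455.
Weighting by the prior gives 1/7 · 0.71429 = 0.10204, 1/7 · 0.65455 = 0.093506, 2/7 · 0.022222 = 0.0063492, 3/7 · 0.65455 = 0.28052; with total 0.48242.
So P(bowl A | data) = (0.10204) / (0.48242) = 0.21152.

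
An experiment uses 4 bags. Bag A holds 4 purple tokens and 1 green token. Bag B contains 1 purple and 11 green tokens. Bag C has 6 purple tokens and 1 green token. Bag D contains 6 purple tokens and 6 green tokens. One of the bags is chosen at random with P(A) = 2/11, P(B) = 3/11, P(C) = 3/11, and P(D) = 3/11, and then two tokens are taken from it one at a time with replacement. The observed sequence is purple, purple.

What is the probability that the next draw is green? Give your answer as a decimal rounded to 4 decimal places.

Under each hypothesis, the probability of the observed sequence is: P(data | bag A) = (4/5)(4/5) = 0.64; P(data | bag B) = (1/12)(1/12) = 0.0069444; P(data | bag C) = (6/7)(6/7) = 0.73469; P(data | bag D) = (6/12)(6/12) = 0.25.
Weighting by the prior gives 2/11 · 0.64 = 0.11636, 3/11 · 0.0069444 = 0.0018939, 3/11 · 0.73469 = 0.20037, 3/11 · 0.25 = 0.068182; with total 0.38681.
Dividing through by the total gives posterior P(bag A | data) = 0.30083, P(bag B | data) = 0.0048963, P(bag C | data) = 0.51801, P(bag D | data) = 0.17627.
The predictive probability is P(green next | data) = (1/5)(0.30083) + (11/12)(0.0048963) + (1/7)(0.51801) + (1/2)(0.17627) = 0.22679.

0.2268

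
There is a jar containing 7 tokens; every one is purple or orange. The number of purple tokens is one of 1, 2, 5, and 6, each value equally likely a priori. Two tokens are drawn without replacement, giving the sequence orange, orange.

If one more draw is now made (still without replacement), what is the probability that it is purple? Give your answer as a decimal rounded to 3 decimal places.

For each hypothesis, P(data | H) works out to: P(data | r = 1) = (6/7)(5/6) = 5/7; P(data | r = 2) = (5/7)(4/6) = 10/21; P(data | r = 5) = (2/7)(1/6) = 1/21; P(data | r = 6) = (1/7)(0/6) = 0.
Weighting by the prior gives 1/4 · 5/7 = 5/28, 1/4 · 10/21 = 5/42, 1/4 · 1/21 = 1/84, 1/4 · 0 = 0; summing to 13/42.
The posterior is then P(r = 1 | data) = 15/26, P(r = 2 | data) = 5/13, P(r = 5 | data) = 1/26, P(r = 6 | data) = 0.
The predictive probability is P(purple next | data) = (1/5)(15/26) + (2/5)(5/13) + (1)(1/26) = 4/13.

0.308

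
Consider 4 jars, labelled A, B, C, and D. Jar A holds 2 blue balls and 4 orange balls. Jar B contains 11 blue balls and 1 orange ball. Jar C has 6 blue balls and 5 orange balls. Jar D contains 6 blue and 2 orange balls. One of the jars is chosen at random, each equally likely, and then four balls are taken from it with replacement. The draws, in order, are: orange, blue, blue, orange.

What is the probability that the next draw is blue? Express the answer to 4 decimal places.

Under each hypothesis, the probability of the observed sequence is: P(data | jar A) = (4/6)(2/6)(2/6)(4/6) = 0.049383; P(data | jar B) = (1/12)(11/12)(11/12)(1/12) = 0.0058353; P(data | jar C) = (5/11)(6/11)(6/11)(5/11) = 0.061471; P(data | jar D) = (2/8)(6/8)(6/8)(2/8) = 0.035156.
The prior-weighted likelihoods are 1/4 · 0.049383 = 0.012346, 1/4 · 0.0058353 = 0.0014588, 1/4 · 0.061471 = 0.015368, 1/4 · 0.035156 = 0.0087891; with total 0.037961.
The posterior is then P(jar A | data) = 0.32522, P(jar B | data) = 0.038429, P(jar C | data) = 0.40483, P(jar D | data) = 0.23153.
So P(blue next | data) = Σ P(blue next | H) P(H | data) = (1/3)(0.32522) + (11/12)(0.038429) + (6/11)(0.40483) + (3/4)(0.23153) = 0.53809.

0.5381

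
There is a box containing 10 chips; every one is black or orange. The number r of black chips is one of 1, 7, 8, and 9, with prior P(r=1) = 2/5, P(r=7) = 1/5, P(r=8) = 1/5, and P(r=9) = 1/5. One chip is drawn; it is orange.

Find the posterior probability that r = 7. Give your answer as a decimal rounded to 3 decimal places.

Compute the likelihood of this draw for each case: P(data | r = 1) = (9/10) = 9/10; P(data | r = 7) = (3/10) = 3/10; P(data | r = 8) = (2/10) = 1/5; P(data | r = 9) = (1/10) = 1/10.
Weighting by the prior gives 2/5 · 9/10 = 9/25, 1/5 · 3/10 = 3/50, 1/5 · 1/5 = 1/25, 1/5 · 1/10 = 1/50; with total 12/25.
Hence P(r = 7 | data) = (3/50) / (12/25) = 1/8.

0.125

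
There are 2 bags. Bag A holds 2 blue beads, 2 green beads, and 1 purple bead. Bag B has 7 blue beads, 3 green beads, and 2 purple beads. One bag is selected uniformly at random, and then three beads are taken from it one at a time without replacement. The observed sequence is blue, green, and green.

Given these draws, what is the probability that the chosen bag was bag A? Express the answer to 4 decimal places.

0.6769

The likelihood of the observed sequence under each hypothesis: P(data | bag A) = (2/5)(2/4)(1/3) = 1/15; P(data | bag B) = (7/12)(3/11)(2/10) = 7/220.
Weighting by the prior gives 1/2 · 1/15 = 1/30, 1/2 · 7/220 = 7/440; with total 13/264.
By Bayes' rule, P(bag A | data) = (1/30) / (13/264) = 44/65.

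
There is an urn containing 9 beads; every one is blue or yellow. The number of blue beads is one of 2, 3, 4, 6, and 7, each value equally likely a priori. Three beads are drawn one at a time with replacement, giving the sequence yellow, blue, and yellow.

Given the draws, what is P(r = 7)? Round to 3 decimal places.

The likelihood of the observed sequence under each hypothesis: P(data | r = 2) = (7/9)(2/9)(7/9) = 0.13443; P(data | r = 3) = (6/9)(3/9)(6/9) = 0.14815; P(data | r = 4) = (5/9)(4/9)(5/9) = 0.13717; P(data | r = 6) = (3/9)(6/9)(3/9) = 0.074074; P(data | r = 7) = (2/9)(7/9)(2/9) = 0.038409.
Multiplying each by its prior: 1/5 · 0.13443 = 0.026886, 1/5 · 0.14815 = 0.02963, 1/5 · 0.13717 = 0.027435, 1/5 · 0.074074 = 0.014815, 1/5 · 0.038409 = 0.0076818; summing to 0.10645.
Hence P(r = 7 | data) = (0.0076818) / (0.10645) = 0.072165.

0.072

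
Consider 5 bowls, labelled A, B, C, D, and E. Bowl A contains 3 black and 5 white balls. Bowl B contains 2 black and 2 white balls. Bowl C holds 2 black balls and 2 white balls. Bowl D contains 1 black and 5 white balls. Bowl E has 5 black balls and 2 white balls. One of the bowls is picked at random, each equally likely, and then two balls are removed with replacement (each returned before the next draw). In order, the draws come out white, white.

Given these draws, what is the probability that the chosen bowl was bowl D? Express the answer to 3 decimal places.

0.417

Compute the likelihood of the observed sequence for each case: P(data | bowl A) = (5/8)(5/8) = 0.39062; P(data | bowl B) = (2/4)(2/4) = 0.25; P(data | bowl C) = (2/4)(2/4) = 0.25; P(data | bowl D) = (5/6)(5/6) = 0.69444; P(data | bowl E) = (2/7)(2/7) = 0.081633.
Weighting by the prior gives 1/5 · 0.39062 = 0.078125, 1/5 · 0.25 = 0.05, 1/5 · 0.25 = 0.05, 1/5 · 0.69444 = 0.13889, 1/5 · 0.081633 = 0.016327; with total 0.33334.
So P(bowl D | data) = (0.13889) / (0.33334) = 0.41666.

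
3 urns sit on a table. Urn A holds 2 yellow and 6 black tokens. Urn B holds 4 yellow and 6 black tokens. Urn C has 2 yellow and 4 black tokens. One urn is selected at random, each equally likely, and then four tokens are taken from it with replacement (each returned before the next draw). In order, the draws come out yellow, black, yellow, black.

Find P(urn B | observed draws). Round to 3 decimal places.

Under each hypothesis, the probability of the observed sequence is: P(data | urn A) = (2/8)(6/8)(2/8)(6/8) = 0.035156; P(data | urn B) = (4/10)(6/10)(4/10)(6/10) = 0.0576; P(data | urn C) = (2/6)(4/6)(2/6)(4/6) = 0.049383.
The prior-weighted likelihoods are 1/3 · 0.035156 = 0.011719, 1/3 · 0.0576 = 0.0192, 1/3 · 0.049383 = 0.016461; summing to 0.04738.
Therefore the posterior P(urn B | data) = (0.0192) / (0.04738) = 0.40524.

0.405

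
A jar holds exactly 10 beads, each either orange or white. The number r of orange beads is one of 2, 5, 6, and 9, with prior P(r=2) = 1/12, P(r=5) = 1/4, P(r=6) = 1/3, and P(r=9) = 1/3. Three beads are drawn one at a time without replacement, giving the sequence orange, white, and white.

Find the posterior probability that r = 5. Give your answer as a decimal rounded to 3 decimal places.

For each hypothesis, P(data | H) works out to: P(data | r = 2) = (2/10)(8/9)(7/8) = 7/45; P(data | r = 5) = (5/10)(5/9)(4/8) = 5/36; P(data | r = 6) = (6/10)(4/9)(3/8) = 1/10; P(data | r = 9) = (9/10)(1/9)(0/8) = 0.
Multiplying each by its prior: 1/12 · 7/45 = 7/540, 1/4 · 5/36 = 5/144, 1/3 · 1/10 = 1/30, 1/3 · 0 = 0; summing to 35/432.
Hence P(r = 5 | data) = (5/144) / (35/432) = 3/7.

0.429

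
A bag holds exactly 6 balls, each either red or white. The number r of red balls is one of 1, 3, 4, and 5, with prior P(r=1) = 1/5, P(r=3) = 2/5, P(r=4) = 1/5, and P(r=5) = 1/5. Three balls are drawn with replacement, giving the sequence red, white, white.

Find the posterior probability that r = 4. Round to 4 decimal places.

0.1600

Compute the likelihood of the observed sequence for each case: P(data | r = 1) = (1/6)(5/6)(5/6) = 25/216; P(data | r = 3) = (3/6)(3/6)(3/6) = 1/8; P(data | r = 4) = (4/6)(2/6)(2/6) = 2/27; P(data | r = 5) = (5/6)(1/6)(1/6) = 5/216.
The prior-weighted likelihoods are 1/5 · 25/216 = 5/216, 2/5 · 1/8 = 1/20, 1/5 · 2/27 = 2/135, 1/5 · 5/216 = 1/216; these sum to 5/54.
By Bayes' rule, P(r = 4 | data) = (2/135) / (5/54) = 4/25.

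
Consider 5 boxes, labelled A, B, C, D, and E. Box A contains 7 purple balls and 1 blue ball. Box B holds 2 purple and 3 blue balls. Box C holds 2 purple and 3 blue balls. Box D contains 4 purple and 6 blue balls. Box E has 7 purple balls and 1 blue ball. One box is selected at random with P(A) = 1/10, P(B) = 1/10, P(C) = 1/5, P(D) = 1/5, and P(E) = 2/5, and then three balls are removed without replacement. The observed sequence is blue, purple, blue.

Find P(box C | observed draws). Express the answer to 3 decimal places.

0.429

Compute the likelihood of the observed sequence for each case: P(data | box A) = (1/8)(7/7)(0/6) = 0; P(data | box B) = (3/5)(2/4)(2/3) = 1/5; P(data | box C) = (3/5)(2/4)(2/3) = 1/5; P(data | box D) = (6/10)(4/9)(5/8) = 1/6; P(data | box E) = (1/8)(7/7)(0/6) = 0.
Weighting by the prior gives 1/10 · 0 = 0, 1/10 · 1/5 = 1/50, 1/5 · 1/5 = 1/25, 1/5 · 1/6 = 1/30, 2/5 · 0 = 0; summing to 7/75.
So P(box C | data) = (1/25) / (7/75) = 3/7.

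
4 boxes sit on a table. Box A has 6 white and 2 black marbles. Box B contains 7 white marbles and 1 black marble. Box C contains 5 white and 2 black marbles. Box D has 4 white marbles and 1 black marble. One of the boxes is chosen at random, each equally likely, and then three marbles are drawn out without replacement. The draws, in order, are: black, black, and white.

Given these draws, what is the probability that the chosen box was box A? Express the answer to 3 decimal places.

0.429

The likelihood of the observed sequence under each hypothesis: P(data | box A) = (2/8)(1/7)(6/6) = 1/28; P(data | box B) = (1/8)(0/7) = 0; P(data | box C) = (2/7)(1/6)(5/5) = 1/21; P(data | box D) = (1/5)(0/4) = 0.
Multiplying each by its prior: 1/4 · 1/28 = 1/112, 1/4 · 0 = 0, 1/4 · 1/21 = 1/84, 1/4 · 0 = 0; these sum to 1/48.
So P(box A | data) = (1/112) / (1/48) = 3/7.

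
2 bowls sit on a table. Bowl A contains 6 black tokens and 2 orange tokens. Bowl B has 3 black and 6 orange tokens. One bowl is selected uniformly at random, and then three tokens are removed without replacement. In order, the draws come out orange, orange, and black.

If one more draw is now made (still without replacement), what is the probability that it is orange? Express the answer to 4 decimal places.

0.5556

Compute the likelihood of the observed sequence for each case: P(data | bowl A) = (2/8)(1/7)(6/6) = 1/28; P(data | bowl B) = (6/9)(5/8)(3/7) = 5/28.
The prior-weighted likelihoods are 1/2 · 1/28 = 1/56, 1/2 · 5/28 = 5/56; these sum to 3/28.
Dividing through by the total gives posterior P(bowl A | data) = 1/6, P(bowl B | data) = 5/6.
The predictive probability is P(orange next | data) = (0)(1/6) + (2/3)(5/6) = 5/9.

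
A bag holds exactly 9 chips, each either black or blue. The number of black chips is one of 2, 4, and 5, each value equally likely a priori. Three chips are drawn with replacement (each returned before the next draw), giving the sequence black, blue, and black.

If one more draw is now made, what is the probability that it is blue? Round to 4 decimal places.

The likelihood of the observed sequence under each hypothesis: P(data | r = 2) = (2/9)(7/9)(2/9) = 0.038409; P(data | r = 4) = (4/9)(5/9)(4/9) = 0.10974; P(data | r = 5) = (5/9)(4/9)(5/9) = 0.13717.
Multiplying each by its prior: 1/3 · 0.038409 = 0.012803, 1/3 · 0.10974 = 0.03658, 1/3 · 0.13717 = 0.045725; these sum to 0.095107.
The posterior is then P(r = 2 | data) = 0.13462, P(r = 4 | data) = 0.38462, P(r = 5 | data) = 0.48077.
The predictive probability is P(blue next | data) = (7/9)(0.13462) + (5/9)(0.38462) + (4/9)(0.48077) = 0.53205.

0.5321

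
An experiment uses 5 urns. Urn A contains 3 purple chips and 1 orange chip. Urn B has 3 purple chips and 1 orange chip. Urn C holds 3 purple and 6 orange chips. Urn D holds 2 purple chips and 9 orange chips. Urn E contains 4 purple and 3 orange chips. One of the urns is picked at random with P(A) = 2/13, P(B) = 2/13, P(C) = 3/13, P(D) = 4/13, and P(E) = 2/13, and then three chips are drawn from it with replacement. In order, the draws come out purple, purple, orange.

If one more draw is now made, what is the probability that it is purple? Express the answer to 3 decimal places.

For each hypothesis, P(data | H) works out to: P(data | urn A) = (3/4)(3/4)(1/4) = 0.14062; P(data | urn B) = (3/4)(3/4)(1/4) = 0.14062; P(data | urn C) = (3/9)(3/9)(6/9) = 0.074074; P(data | urn D) = (2/11)(2/11)(9/11) = 0.027047; P(data | urn E) = (4/7)(4/7)(3/7) = 0.13994.
Weighting by the prior gives 2/13 · 0.14062 = 0.021635, 2/13 · 0.14062 = 0.021635, 3/13 · 0.074074 = 0.017094, 4/13 · 0.027047 = 0.0083223, 2/13 · 0.13994 = 0.021529; with total 0.090215.
Dividing through by the total gives posterior P(urn A | data) = 0.23981, P(urn B | data) = 0.23981, P(urn C | data) = 0.18948, P(urn D | data) = 0.092249, P(urn E | data) = 0.23865.
So P(purple next | data) = Σ P(purple next | H) P(H | data) = (3/4)(0.23981) + (3/4)(0.23981) + (1/3)(0.18948) + (2/11)(0.092249) + (4/7)(0.23865) = 0.57602.

0.576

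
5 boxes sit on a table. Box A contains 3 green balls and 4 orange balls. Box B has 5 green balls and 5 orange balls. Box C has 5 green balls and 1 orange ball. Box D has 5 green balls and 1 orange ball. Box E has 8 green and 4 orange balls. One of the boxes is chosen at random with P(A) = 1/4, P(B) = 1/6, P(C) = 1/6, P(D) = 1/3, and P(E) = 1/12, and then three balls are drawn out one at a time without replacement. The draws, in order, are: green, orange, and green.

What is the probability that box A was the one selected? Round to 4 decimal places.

0.1915

The likelihood of the observed sequence under each hypothesis: P(data | box A) = (3/7)(4/6)(2/5) = 0.11429; P(data | box B) = (5/10)(5/9)(4/8) = 0.13889; P(data | box C) = (5/6)(1/5)(4/4) = 0.16667; P(data | box D) = (5/6)(1/5)(4/4) = 0.16667; P(data | box E) = (8/12)(4/11)(7/10) = 0.1697.
The prior-weighted likelihoods are 1/4 · 0.11429 = 0.028571, 1/6 · 0.13889 = 0.023148, 1/6 · 0.16667 = 0.027778, 1/3 · 0.16667 = 0.055556, 1/12 · 0.1697 = 0.014141; with total 0.14919.
Hence P(box A | data) = (0.028571) / (0.14919) = 0.1915.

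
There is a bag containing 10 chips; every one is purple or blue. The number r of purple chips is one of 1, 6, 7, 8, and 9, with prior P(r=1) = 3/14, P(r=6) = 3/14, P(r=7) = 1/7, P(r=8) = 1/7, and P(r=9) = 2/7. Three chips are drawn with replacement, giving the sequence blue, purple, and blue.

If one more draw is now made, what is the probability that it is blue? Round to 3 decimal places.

Compute the likelihood of the observed sequence for each case: P(data | r = 1) = (9/10)(1/10)(9/10) = 0.081; P(data | r = 6) = (4/10)(6/10)(4/10) = 0.096; P(data | r = 7) = (3/10)(7/10)(3/10) = 0.063; P(data | r = 8) = (2/10)(8/10)(2/10) = 0.032; P(data | r = 9) = (1/10)(9/10)(1/10) = 0.009.
Multiplying each by its prior: 3/14 · 0.081 = 0.017357, 3/14 · 0.096 = 0.020571, 1/7 · 0.063 = 0.009, 1/7 · 0.032 = 0.0045714, 2/7 · 0.009 = 0.0025714; these sum to 0.054071.
Dividing through by the total gives posterior P(r = 1 | data) = 0.321, P(r = 6 | data) = 0.38045, P(r = 7 | data) = 0.16645, P(r = 8 | data) = 0.084544, P(r = 9 | data) = 0.047556.
The predictive probability is P(blue next | data) = (9/10)(0.321) + (2/5)(0.38045) + (3/10)(0.16645) + (1/5)(0.084544) + (1/10)(0.047556) = 0.51268.

0.513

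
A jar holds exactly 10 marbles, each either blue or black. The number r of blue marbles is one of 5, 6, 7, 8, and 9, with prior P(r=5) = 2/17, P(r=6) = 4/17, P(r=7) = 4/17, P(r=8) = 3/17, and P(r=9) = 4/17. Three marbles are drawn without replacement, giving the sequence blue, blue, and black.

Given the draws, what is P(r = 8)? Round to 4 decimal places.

0.1858

Under each hypothesis, the probability of the observed sequence is: P(data | r = 5) = (5/10)(4/9)(5/8) = 5/36; P(data | r = 6) = (6/10)(5/9)(4/8) = 1/6; P(data | r = 7) = (7/10)(6/9)(3/8) = 7/40; P(data | r = 8) = (8/10)(7/9)(2/8) = 7/45; P(data | r = 9) = (9/10)(8/9)(1/8) = 1/10.
Multiplying each by its prior: 2/17 · 5/36 = 5/306, 4/17 · 1/6 = 2/51, 4/17 · 7/40 = 7/170, 3/17 · 7/45 = 7/255, 4/17 · 1/10 = 2/85; these sum to 113/765.
By Bayes' rule, P(r = 8 | data) = (7/255) / (113/765) = 21/113.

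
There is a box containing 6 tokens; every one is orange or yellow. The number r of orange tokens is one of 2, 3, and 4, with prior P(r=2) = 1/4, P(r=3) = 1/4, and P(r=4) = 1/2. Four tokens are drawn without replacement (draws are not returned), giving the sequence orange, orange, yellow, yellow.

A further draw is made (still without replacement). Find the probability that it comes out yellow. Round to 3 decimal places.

Under each hypothesis, the probability of the observed sequence is: P(data | r = 2) = (2/6)(1/5)(4/4)(3/3) = 1/15; P(data | r = 3) = (3/6)(2/5)(3/4)(2/3) = 1/10; P(data | r = 4) = (4/6)(3/5)(2/4)(1/3) = 1/15.
The prior-weighted likelihoods are 1/4 · 1/15 = 1/60, 1/4 · 1/10 = 1/40, 1/2 · 1/15 = 1/30; these sum to 3/40.
The posterior is then P(r = 2 | data) = 2/9, P(r = 3 | data) = 1/3, P(r = 4 | data) = 4/9.
The predictive probability is P(yellow next | data) = (1)(2/9) + (1/2)(1/3) + (0)(4/9) = 7/18.

0.389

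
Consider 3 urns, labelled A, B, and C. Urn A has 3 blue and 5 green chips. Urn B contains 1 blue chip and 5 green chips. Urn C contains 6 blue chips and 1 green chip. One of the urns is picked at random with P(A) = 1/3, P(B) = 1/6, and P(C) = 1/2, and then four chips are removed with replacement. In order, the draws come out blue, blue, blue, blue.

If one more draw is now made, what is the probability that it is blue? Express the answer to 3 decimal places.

0.845

The likelihood of the observed sequence under each hypothesis: P(data | urn A) = (3/8)(3/8)(3/8)(3/8) = 0.019775; P(data | urn B) = (1/6)(1/6)(1/6)(1/6) = 0.0007716; P(data | urn C) = (6/7)(6/7)(6/7)(6/7) = 0.53978.
The prior-weighted likelihoods are 1/3 · 0.019775 = 0.0065918, 1/6 · 0.0007716 = 0.0001286, 1/2 · 0.53978 = 0.26989; these sum to 0.27661.
The posterior is then P(urn A | data) = 0.023831, P(urn B | data) = 0.00046492, P(urn C | data) = 0.9757.
So P(blue next | data) = Σ P(blue next | H) P(H | data) = (3/8)(0.023831) + (1/6)(0.00046492) + (6/7)(0.9757) = 0.84533.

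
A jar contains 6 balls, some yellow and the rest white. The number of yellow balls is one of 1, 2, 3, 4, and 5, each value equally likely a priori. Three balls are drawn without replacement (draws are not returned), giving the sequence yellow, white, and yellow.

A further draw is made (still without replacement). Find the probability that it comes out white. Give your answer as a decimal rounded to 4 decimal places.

Compute the likelihood of the observed sequence for each case: P(data | r = 1) = (1/6)(5/5)(0/4) = 0; P(data | r = 2) = (2/6)(4/5)(1/4) = 1/15; P(data | r = 3) = (3/6)(3/5)(2/4) = 3/20; P(data | r = 4) = (4/6)(2/5)(3/4) = 1/5; P(data | r = 5) = (5/6)(1/5)(4/4) = 1/6.
Multiplying each by its prior: 1/5 · 0 = 0, 1/5 · 1/15 = 1/75, 1/5 · 3/20 = 3/100, 1/5 · 1/5 = 1/25, 1/5 · 1/6 = 1/30; these sum to 7/60.
The posterior is then P(r = 1 | data) = 0, P(r = 2 | data) = 4/35, P(r = 3 | data) = 9/35, P(r = 4 | data) = 12/35, P(r = 5 | data) = 2/7.
Averaging over the posterior, P(white next | data) = (1)(4/35) + (2/3)(9/35) + (1/3)(12/35) + (0)(2/7) = 2/5.

0.4000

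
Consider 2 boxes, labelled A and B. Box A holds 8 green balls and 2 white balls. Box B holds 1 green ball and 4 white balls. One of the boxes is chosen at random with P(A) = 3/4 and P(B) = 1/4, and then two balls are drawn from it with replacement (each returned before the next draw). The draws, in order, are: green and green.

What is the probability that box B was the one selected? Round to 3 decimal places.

0.020

Under each hypothesis, the probability of the observed sequence is: P(data | box A) = (8/10)(8/10) = 16/25; P(data | box B) = (1/5)(1/5) = 1/25.
Multiplying each by its prior: 3/4 · 16/25 = 12/25, 1/4 · 1/25 = 1/100; with total 49/100.
Therefore the posterior P(box B | data) = (1/100) / (49/100) = 1/49.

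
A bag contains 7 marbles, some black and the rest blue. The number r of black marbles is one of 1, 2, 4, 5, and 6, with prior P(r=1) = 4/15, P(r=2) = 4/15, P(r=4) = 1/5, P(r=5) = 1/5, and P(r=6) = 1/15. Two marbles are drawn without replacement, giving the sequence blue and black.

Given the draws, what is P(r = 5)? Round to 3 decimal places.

0.221

For each hypothesis, P(data | H) works out to: P(data | r = 1) = (6/7)(1/6) = 1/7; P(data | r = 2) = (5/7)(2/6) = 5/21; P(data | r = 4) = (3/7)(4/6) = 2/7; P(data | r = 5) = (2/7)(5/6) = 5/21; P(data | r = 6) = (1/7)(6/6) = 1/7.
Weighting by the prior gives 4/15 · 1/7 = 4/105, 4/15 · 5/21 = 4/63, 1/5 · 2/7 = 2/35, 1/5 · 5/21 = 1/21, 1/15 · 1/7 = 1/105; with total 68/315.
So P(r = 5 | data) = (1/21) / (68/315) = 15/68.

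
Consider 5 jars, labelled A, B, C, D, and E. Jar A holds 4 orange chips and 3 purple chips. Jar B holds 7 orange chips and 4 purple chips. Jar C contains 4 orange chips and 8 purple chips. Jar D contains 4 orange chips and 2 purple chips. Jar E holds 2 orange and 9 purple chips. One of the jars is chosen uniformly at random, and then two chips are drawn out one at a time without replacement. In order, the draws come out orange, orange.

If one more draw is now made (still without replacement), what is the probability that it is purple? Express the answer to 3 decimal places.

0.537

For each hypothesis, P(data | H) works out to: P(data | jar A) = (4/7)(3/6) = 0.28571; P(data | jar B) = (7/11)(6/10) = 0.38182; P(data | jar C) = (4/12)(3/11) = 0.090909; P(data | jar D) = (4/6)(3/5) = 0.4; P(data | jar E) = (2/11)(1/10) = 0.018182.
Multiplying each by its prior: 1/5 · 0.28571 = 0.057143, 1/5 · 0.38182 = 0.076364, 1/5 · 0.090909 = 0.018182, 1/5 · 0.4 = 0.08, 1/5 · 0.018182 = 0.0036364; summing to 0.23532.
The posterior is then P(jar A | data) = 0.24283, P(jar B | data) = 0.3245, P(jar C | data) = 0.077263, P(jar D | data) = 0.33996, P(jar E | data) = 0.015453.
The predictive probability is P(purple next | data) = (3/5)(0.24283) + (4/9)(0.3245) + (4/5)(0.077263) + (1/2)(0.33996) + (1)(0.015453) = 0.53716.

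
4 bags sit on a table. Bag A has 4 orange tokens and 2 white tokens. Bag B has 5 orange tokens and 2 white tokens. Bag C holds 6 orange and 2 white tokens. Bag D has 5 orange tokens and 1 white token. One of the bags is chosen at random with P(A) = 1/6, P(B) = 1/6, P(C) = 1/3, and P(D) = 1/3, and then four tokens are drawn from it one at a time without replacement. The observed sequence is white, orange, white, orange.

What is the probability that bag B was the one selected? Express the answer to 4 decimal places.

0.2564

Under each hypothesis, the probability of the observed sequence is: P(data | bag A) = (2/6)(4/5)(1/4)(3/3) = 1/15; P(data | bag B) = (2/7)(5/6)(1/5)(4/4) = 1/21; P(data | bag C) = (2/8)(6/7)(1/6)(5/5) = 1/28; P(data | bag D) = (1/6)(5/5)(0/4) = 0.
The prior-weighted likelihoods are 1/6 · 1/15 = 1/90, 1/6 · 1/21 = 1/126, 1/3 · 1/28 = 1/84, 1/3 · 0 = 0; with total 13/420.
By Bayes' rule, P(bag B | data) = (1/126) / (13/420) = 10/39.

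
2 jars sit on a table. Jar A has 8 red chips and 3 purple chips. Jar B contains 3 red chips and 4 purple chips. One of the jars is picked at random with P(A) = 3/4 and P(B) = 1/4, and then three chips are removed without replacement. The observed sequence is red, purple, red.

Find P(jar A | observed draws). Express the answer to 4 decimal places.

0.8167

For each hypothesis, P(data | H) works out to: P(data | jar A) = (8/11)(3/10)(7/9) = 28/165; P(data | jar B) = (3/7)(4/6)(2/5) = 4/35.
The prior-weighted likelihoods are 3/4 · 28/165 = 7/55, 1/4 · 4/35 = 1/35; summing to 12/77.
Therefore the posterior P(jar A | data) = (7/55) / (12/77) = 49/60.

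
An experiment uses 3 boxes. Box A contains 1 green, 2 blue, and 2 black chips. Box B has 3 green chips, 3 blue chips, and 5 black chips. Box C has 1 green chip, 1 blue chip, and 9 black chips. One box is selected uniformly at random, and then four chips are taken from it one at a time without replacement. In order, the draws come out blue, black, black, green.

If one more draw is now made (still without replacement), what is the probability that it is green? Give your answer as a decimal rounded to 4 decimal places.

0.0997

For each hypothesis, P(data | H) works out to: P(data | box A) = (2/5)(2/4)(1/3)(1/2) = 0.033333; P(data | box B) = (3/11)(5/10)(4/9)(3/8) = 0.022727; P(data | box C) = (1/11)(9/10)(8/9)(1/8) = 0.0090909.
Multiplying each by its prior: 1/3 · 0.033333 = 0.011111, 1/3 · 0.022727 = 0.0075758, 1/3 · 0.0090909 = 0.0030303; these sum to 0.021717.
The posterior is then P(box A | data) = 0.51163, P(box B | data) = 0.34884, P(box C | data) = 0.13953.
So P(green next | data) = Σ P(green next | H) P(H | data) = (0)(0.51163) + (2/7)(0.34884) + (0)(0.13953) = 0.099668.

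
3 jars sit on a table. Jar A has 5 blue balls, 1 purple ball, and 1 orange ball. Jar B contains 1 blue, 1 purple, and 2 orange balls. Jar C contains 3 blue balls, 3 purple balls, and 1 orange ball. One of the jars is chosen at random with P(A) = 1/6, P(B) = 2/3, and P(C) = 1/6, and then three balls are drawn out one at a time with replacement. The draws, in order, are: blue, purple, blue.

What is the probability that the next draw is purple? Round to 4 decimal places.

The likelihood of the observed sequence under each hypothesis: P(data | jar A) = (5/7)(1/7)(5/7) = 0.072886; P(data | jar B) = (1/4)(1/4)(1/4) = 0.015625; P(data | jar C) = (3/7)(3/7)(3/7) = 0.078717.
Multiplying each by its prior: 1/6 · 0.072886 = 0.012148, 2/3 · 0.015625 = 0.010417, 1/6 · 0.078717 = 0.01312; these sum to 0.035684.
The posterior is then P(jar A | data) = 0.34043, P(jar B | data) = 0.29191, P(jar C | data) = 0.36766.
The predictive probability is P(purple next | data) = (1/7)(0.34043) + (1/4)(0.29191) + (3/7)(0.36766) = 0.27918.

0.2792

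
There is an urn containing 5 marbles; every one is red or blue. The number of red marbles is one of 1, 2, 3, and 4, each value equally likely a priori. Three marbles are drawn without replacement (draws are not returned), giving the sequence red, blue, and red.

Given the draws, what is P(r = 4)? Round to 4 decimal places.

0.4000

Compute the likelihood of the observed sequence for each case: P(data | r = 1) = (1/5)(4/4)(0/3) = 0; P(data | r = 2) = (2/5)(3/4)(1/3) = 1/10; P(data | r = 3) = (3/5)(2/4)(2/3) = 1/5; P(data | r = 4) = (4/5)(1/4)(3/3) = 1/5.
Multiplying each by its prior: 1/4 · 0 = 0, 1/4 · 1/10 = 1/40, 1/4 · 1/5 = 1/20, 1/4 · 1/5 = 1/20; with total 1/8.
Hence P(r = 4 | data) = (1/20) / (1/8) = 2/5.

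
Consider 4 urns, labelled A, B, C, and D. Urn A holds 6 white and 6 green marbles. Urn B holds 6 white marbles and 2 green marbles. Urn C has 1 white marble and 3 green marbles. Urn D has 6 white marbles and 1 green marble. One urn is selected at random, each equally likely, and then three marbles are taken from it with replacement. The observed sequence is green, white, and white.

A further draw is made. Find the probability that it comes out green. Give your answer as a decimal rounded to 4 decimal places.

Under each hypothesis, the probability of the observed sequence is: P(data | urn A) = (6/12)(6/12)(6/12) = 0.125; P(data | urn B) = (2/8)(6/8)(6/8) = 0.14062; P(data | urn C) = (3/4)(1/4)(1/4) = 0.046875; P(data | urn D) = (1/7)(6/7)(6/7) = 0.10496.
The prior-weighted likelihoods are 1/4 · 0.125 = 0.03125, 1/4 · 0.14062 = 0.035156, 1/4 · 0.046875 = 0.011719, 1/4 · 0.10496 = 0.026239; with total 0.10436.
The posterior is then P(urn A | data) = 0.29943, P(urn B | data) = 0.33686, P(urn C | data) = 0.11229, P(urn D | data) = 0.25142.
So P(green next | data) = Σ P(green next | H) P(H | data) = (1/2)(0.29943) + (1/4)(0.33686) + (3/4)(0.11229) + (1/7)(0.25142) = 0.35406.

0.3541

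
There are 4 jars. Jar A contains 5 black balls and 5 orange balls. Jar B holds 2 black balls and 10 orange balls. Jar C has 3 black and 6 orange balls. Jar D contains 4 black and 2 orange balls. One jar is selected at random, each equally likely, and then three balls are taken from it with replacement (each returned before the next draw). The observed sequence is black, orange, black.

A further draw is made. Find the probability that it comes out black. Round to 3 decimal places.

The likelihood of the observed sequence under each hypothesis: P(data | jar A) = (5/10)(5/10)(5/10) = 1/8; P(data | jar B) = (2/12)(10/12)(2/12) = 5/216; P(data | jar C) = (3/9)(6/9)(3/9) = 2/27; P(data | jar D) = (4/6)(2/6)(4/6) = 4/27.
The prior-weighted likelihoods are 1/4 · 1/8 = 1/32, 1/4 · 5/216 = 5/864, 1/4 · 2/27 = 1/54, 1/4 · 4/27 = 1/27; summing to 5/54.
The posterior is then P(jar A | data) = 27/80, P(jar B | data) = 1/16, P(jar C | data) = 1/5, P(jar D | data) = 2/5.
The predictive probability is P(black next | data) = (1/2)(27/80) + (1/6)(1/16) + (1/3)(1/5) + (2/3)(2/5) = 41/80.

0.513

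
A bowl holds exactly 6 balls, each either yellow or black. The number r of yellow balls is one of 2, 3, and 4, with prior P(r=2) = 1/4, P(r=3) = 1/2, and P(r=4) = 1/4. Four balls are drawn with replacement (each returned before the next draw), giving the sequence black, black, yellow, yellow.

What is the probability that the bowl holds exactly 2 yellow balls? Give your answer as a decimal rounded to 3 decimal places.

0.221

The likelihood of the observed sequence under each hypothesis: P(data | r = 2) = (4/6)(4/6)(2/6)(2/6) = 0.049383; P(data | r = 3) = (3/6)(3/6)(3/6)(3/6) = 0.0625; P(data | r = 4) = (2/6)(2/6)(4/6)(4/6) = 0.049383.
The prior-weighted likelihoods are 1/4 · 0.049383 = 0.012346, 1/2 · 0.0625 = 0.03125, 1/4 · 0.049383 = 0.012346; with total 0.055941.
So P(r = 2 | data) = (0.012346) / (0.055941) = 0.22069.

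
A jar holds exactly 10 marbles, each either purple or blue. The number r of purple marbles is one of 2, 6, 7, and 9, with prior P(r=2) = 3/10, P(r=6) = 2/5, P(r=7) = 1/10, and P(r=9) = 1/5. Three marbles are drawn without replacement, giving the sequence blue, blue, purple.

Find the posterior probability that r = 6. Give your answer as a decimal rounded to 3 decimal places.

0.432

The likelihood of the observed sequence under each hypothesis: P(data | r = 2) = (8/10)(7/9)(2/8) = 0.15556; P(data | r = 6) = (4/10)(3/9)(6/8) = 0.1; P(data | r = 7) = (3/10)(2/9)(7/8) = 0.058333; P(data | r = 9) = (1/10)(0/9) = 0.
The prior-weighted likelihoods are 3/10 · 0.15556 = 0.046667, 2/5 · 0.1 = 0.04, 1/10 · 0.058333 = 0.0058333, 1/5 · 0 = 0; summing to 0.0925.
Therefore the posterior P(r = 6 | data) = (0.04) / (0.0925) = 0.43243.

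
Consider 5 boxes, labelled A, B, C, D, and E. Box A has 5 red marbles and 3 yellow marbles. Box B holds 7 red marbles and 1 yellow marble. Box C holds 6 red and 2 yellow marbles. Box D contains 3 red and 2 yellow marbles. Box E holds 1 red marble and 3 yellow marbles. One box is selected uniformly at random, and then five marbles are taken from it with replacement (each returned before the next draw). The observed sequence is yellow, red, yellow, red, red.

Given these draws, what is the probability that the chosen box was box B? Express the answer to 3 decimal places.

0.091

Compute the likelihood of the observed sequence for each case: P(data | box A) = (3/8)(5/8)(3/8)(5/8)(5/8) = 0.034332; P(data | box B) = (1/8)(7/8)(1/8)(7/8)(7/8) = 0.010468; P(data | box C) = (2/8)(6/8)(2/8)(6/8)(6/8) = 0.026367; P(data | box D) = (2/5)(3/5)(2/5)(3/5)(3/5) = 0.03456; P(data | box E) = (3/4)(1/4)(3/4)(1/4)(1/4) = 0.0087891.
Multiplying each by its prior: 1/5 · 0.034332 = 0.0068665, 1/5 · 0.010468 = 0.0020935, 1/5 · 0.026367 = 0.0052734, 1/5 · 0.03456 = 0.006912, 1/5 · 0.0087891 = 0.0017578; with total 0.022903.
So P(box B | data) = (0.0020935) / (0.022903) = 0.091407.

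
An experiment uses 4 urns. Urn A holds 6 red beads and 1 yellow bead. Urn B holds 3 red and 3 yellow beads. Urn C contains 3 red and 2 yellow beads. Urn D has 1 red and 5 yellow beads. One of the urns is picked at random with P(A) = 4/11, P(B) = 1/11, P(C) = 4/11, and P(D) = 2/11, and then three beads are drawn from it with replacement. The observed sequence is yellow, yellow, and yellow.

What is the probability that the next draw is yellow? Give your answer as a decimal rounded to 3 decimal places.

0.730

Under each hypothesis, the probability of the observed sequence is: P(data | urn A) = (1/7)(1/7)(1/7) = 0.0029155; P(data | urn B) = (3/6)(3/6)(3/6) = 0.125; P(data | urn C) = (2/5)(2/5)(2/5) = 0.064; P(data | urn D) = (5/6)(5/6)(5/6) = 0.5787.
Multiplying each by its prior: 4/11 · 0.0029155 = 0.0010602, 1/11 · 0.125 = 0.011364, 4/11 · 0.064 = 0.023273, 2/11 · 0.5787 = 0.10522; these sum to 0.14092.
Dividing through by the total gives posterior P(urn A | data) = 0.0075234, P(urn B | data) = 0.080642, P(urn C | data) = 0.16515, P(urn D | data) = 0.74668.
So P(yellow next | data) = Σ P(yellow next | H) P(H | data) = (1/7)(0.0075234) + (1/2)(0.080642) + (2/5)(0.16515) + (5/6)(0.74668) = 0.72969.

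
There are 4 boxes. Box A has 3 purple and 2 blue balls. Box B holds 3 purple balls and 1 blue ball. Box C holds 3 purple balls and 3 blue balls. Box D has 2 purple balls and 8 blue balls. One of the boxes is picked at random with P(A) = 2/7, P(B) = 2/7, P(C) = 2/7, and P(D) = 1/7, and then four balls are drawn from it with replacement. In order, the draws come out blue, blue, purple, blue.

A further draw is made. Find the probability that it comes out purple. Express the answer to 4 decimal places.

The likelihood of the observed sequence under each hypothesis: P(data | box A) = (2/5)(2/5)(3/5)(2/5) = 0.0384; P(data | box B) = (1/4)(1/4)(3/4)(1/4) = 0.011719; P(data | box C) = (3/6)(3/6)(3/6)(3/6) = 0.0625; P(data | box D) = (8/10)(8/10)(2/10)(8/10) = 0.1024.
The prior-weighted likelihoods are 2/7 · 0.0384 = 0.010971, 2/7 · 0.011719 = 0.0033482, 2/7 · 0.0625 = 0.017857, 1/7 · 0.1024 = 0.014629; summing to 0.046805.
The posterior is then P(box A | data) = 0.23441, P(box B | data) = 0.071535, P(box C | data) = 0.38152, P(box D | data) = 0.31254.
So P(purple next | data) = Σ P(purple next | H) P(H | data) = (3/5)(0.23441) + (3/4)(0.071535) + (1/2)(0.38152) + (1/5)(0.31254) = 0.44756.

0.4476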